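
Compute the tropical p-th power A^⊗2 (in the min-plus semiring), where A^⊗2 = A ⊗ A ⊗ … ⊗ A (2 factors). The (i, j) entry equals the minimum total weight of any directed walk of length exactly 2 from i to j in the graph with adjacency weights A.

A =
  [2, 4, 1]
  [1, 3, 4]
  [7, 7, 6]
A^⊗2 =
  [4, 6, 3]
  [3, 5, 2]
  [8, 10, 8]

Each entry (A^⊗2)_ij equals the minimum over all length-2 walks i = v_0 → v_1 → … → v_2 = j of Σ_t A[v_t][v_{t+1}]. For example, for (i, j) = (0, 2) we minimise over 3 possible intermediate vertex sequences; the minimum is 3, attained along the walk 0 → 0 → 2.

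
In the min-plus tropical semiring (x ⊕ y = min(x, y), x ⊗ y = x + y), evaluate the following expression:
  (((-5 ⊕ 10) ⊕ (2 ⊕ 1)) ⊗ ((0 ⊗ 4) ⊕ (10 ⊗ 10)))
(((-5 ⊕ 10) ⊕ (2 ⊕ 1)) ⊗ ((0 ⊗ 4) ⊕ (10 ⊗ 10))) = -1

Expand innermost to outermost. Recall ⊕ takes the minimum of its arguments and ⊗ takes their sum. Working out the expression (((-5 ⊕ 10) ⊕ (2 ⊕ 1)) ⊗ ((0 ⊗ 4) ⊕ (10 ⊗ 10))) gives -1.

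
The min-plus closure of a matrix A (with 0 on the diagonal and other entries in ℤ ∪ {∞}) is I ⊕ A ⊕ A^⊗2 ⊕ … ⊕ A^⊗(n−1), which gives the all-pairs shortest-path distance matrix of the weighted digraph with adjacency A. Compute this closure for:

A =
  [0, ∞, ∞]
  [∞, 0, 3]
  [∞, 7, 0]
Closure =
  [0, ∞, ∞]
  [∞, 0, 3]
  [∞, 7, 0]

This is the Floyd-Warshall all-pairs shortest-path computation. For each intermediate vertex k = 0, 1, …, 2, update dist[i][j] ← min(dist[i][j], dist[i][k] + dist[k][j]). The final matrix gives, for each (i, j), the minimum total weight of any directed path from i to j (possibly empty when i = j).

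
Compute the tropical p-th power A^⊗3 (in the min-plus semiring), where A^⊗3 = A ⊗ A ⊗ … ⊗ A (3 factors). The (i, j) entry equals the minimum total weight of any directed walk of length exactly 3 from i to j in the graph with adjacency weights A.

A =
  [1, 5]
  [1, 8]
A^⊗3 =
  [3, 7]
  [3, 7]

Each entry (A^⊗3)_ij equals the minimum over all length-3 walks i = v_0 → v_1 → … → v_3 = j of Σ_t A[v_t][v_{t+1}]. For example, for (i, j) = (0, 1) we minimise over 4 possible intermediate vertex sequences; the minimum is 7, attained along the walk 0 → 0 → 0 → 1.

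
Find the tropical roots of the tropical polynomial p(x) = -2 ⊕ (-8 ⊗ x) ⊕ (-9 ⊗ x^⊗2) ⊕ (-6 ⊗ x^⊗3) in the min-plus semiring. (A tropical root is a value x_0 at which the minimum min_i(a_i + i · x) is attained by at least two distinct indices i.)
Roots: {-3, 1, 6}

Each tropical root is a break point of the lower envelope of the lines y = a_i + i · x (there are 4 lines, with slopes 0, 1, ..., 3). Only the lines that attain the minimum somewhere contribute to roots; other lines are dominated. Here the surviving (envelope) indices are i = 3, i = 2, i = 1, i = 0.
Intersections between consecutive envelope lines give the roots: for adjacent envelope indices i < j the intersection is x = (a_i − a_j) / (j − i). Reading off the sorted break points: {-3, 1, 6}.
Verification: at each break x_0, at least two indices attain the minimum of min_i(a_i + i · x_0).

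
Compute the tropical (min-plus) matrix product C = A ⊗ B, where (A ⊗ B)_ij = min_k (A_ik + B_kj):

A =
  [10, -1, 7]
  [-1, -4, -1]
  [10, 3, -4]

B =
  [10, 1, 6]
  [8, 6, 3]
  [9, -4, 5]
A ⊗ B =
  [7, 3, 2]
  [4, -5, -1]
  [5, -8, 1]

Apply the min-plus product entry-by-entry:
  C[0][0] = min over k of (A[0][0] + B[0][0] = 10 + 10 = 20, A[0][1] + B[1][0] = -1 + 8 = 7, A[0][2] + B[2][0] = 7 + 9 = 16) = 7 (attained at k = 1)
  C[0][1] = min over k of (A[0][0] + B[0][1] = 10 + 1 = 11, A[0][1] + B[1][1] = -1 + 6 = 5, A[0][2] + B[2][1] = 7 + -4 = 3) = 3 (attained at k = 2)
  C[0][2] = min over k of (A[0][0] + B[0][2] = 10 + 6 = 16, A[0][1] + B[1][2] = -1 + 3 = 2, A[0][2] + B[2][2] = 7 + 5 = 12) = 2 (attained at k = 1)
  C[1][0] = min over k of (A[1][0] + B[0][0] = -1 + 10 = 9, A[1][1] + B[1][0] = -4 + 8 = 4, A[1][2] + B[2][0] = -1 + 9 = 8) = 4 (attained at k = 1)
  C[1][1] = min over k of (A[1][0] + B[0][1] = -1 + 1 = 0, A[1][1] + B[1][1] = -4 + 6 = 2, A[1][2] + B[2][1] = -1 + -4 = -5) = -5 (attained at k = 2)
  C[1][2] = min over k of (A[1][0] + B[0][2] = -1 + 6 = 5, A[1][1] + B[1][2] = -4 + 3 = -1, A[1][2] + B[2][2] = -1 + 5 = 4) = -1 (attained at k = 1)
  C[2][0] = min over k of (A[2][0] + B[0][0] = 10 + 10 = 20, A[2][1] + B[1][0] = 3 + 8 = 11, A[2][2] + B[2][0] = -4 + 9 = 5) = 5 (attained at k = 2)
  C[2][1] = min over k of (A[2][0] + B[0][1] = 10 + 1 = 11, A[2][1] + B[1][1] = 3 + 6 = 9, A[2][2] + B[2][1] = -4 + -4 = -8) = -8 (attained at k = 2)
  C[2][2] = min over k of (A[2][0] + B[0][2] = 10 + 6 = 16, A[2][1] + B[1][2] = 3 + 3 = 6, A[2][2] + B[2][2] = -4 + 5 = 1) = 1 (attained at k = 2)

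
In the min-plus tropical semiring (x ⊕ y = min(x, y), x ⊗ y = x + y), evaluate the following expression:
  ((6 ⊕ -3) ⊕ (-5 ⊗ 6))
((6 ⊕ -3) ⊕ (-5 ⊗ 6)) = -3

Expand innermost to outermost. Recall ⊕ takes the minimum of its arguments and ⊗ takes their sum. Working out the expression ((6 ⊕ -3) ⊕ (-5 ⊗ 6)) gives -3.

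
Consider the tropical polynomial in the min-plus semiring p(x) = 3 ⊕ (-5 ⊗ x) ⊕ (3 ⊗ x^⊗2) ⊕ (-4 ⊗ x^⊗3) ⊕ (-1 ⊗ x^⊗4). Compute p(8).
p(8) = 3

A tropical monomial a ⊗ x^⊗i evaluates to a + i · x. Evaluating each term at x = 8:
  Term 0 contributes 3 + 0 · 8 = 3
  Term 1 contributes -5 + 1 · 8 = 3
  Term 2 contributes 3 + 2 · 8 = 19
  Term 3 contributes -4 + 3 · 8 = 20
  Term 4 contributes -1 + 4 · 8 = 31
p(8) = ⊕ of these = min[3, 3, 19, 20, 31] = 3.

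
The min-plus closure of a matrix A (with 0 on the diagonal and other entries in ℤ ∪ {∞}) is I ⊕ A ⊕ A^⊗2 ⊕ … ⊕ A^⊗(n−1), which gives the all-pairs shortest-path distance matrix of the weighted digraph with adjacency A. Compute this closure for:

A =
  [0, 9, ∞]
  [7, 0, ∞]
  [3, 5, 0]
Closure =
  [0, 9, ∞]
  [7, 0, ∞]
  [3, 5, 0]

This is the Floyd-Warshall all-pairs shortest-path computation. For each intermediate vertex k = 0, 1, …, 2, update dist[i][j] ← min(dist[i][j], dist[i][k] + dist[k][j]). The final matrix gives, for each (i, j), the minimum total weight of any directed path from i to j (possibly empty when i = j).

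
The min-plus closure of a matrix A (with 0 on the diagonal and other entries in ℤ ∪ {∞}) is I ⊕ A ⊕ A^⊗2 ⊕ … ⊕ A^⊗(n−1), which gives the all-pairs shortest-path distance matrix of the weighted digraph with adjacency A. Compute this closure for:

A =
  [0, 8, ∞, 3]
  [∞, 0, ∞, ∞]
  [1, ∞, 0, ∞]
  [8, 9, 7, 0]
Closure =
  [0, 8, 10, 3]
  [∞, 0, ∞, ∞]
  [1, 9, 0, 4]
  [8, 9, 7, 0]

This is the Floyd-Warshall all-pairs shortest-path computation. For each intermediate vertex k = 0, 1, …, 3, update dist[i][j] ← min(dist[i][j], dist[i][k] + dist[k][j]). The final matrix gives, for each (i, j), the minimum total weight of any directed path from i to j (possibly empty when i = j).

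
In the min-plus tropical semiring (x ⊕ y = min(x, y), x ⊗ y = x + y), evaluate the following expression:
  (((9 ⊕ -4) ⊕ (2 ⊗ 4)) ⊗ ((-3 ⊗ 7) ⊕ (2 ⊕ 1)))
(((9 ⊕ -4) ⊕ (2 ⊗ 4)) ⊗ ((-3 ⊗ 7) ⊕ (2 ⊕ 1))) = -3

Expand innermost to outermost. Recall ⊕ takes the minimum of its arguments and ⊗ takes their sum. Working out the expression (((9 ⊕ -4) ⊕ (2 ⊗ 4)) ⊗ ((-3 ⊗ 7) ⊕ (2 ⊕ 1))) gives -3.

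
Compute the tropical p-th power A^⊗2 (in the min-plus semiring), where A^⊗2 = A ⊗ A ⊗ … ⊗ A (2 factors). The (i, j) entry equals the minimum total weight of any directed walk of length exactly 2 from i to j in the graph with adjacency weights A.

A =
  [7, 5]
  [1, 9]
A^⊗2 =
  [6, 12]
  [8, 6]

Each entry (A^⊗2)_ij equals the minimum over all length-2 walks i = v_0 → v_1 → … → v_2 = j of Σ_t A[v_t][v_{t+1}]. For example, for (i, j) = (0, 1) we minimise over 2 possible intermediate vertex sequences; the minimum is 12, attained along the walk 0 → 0 → 1.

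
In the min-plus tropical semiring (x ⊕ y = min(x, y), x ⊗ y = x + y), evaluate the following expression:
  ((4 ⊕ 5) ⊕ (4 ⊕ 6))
((4 ⊕ 5) ⊕ (4 ⊕ 6)) = 4

Expand innermost to outermost. Recall ⊕ takes the minimum of its arguments and ⊗ takes their sum. Working out the expression ((4 ⊕ 5) ⊕ (4 ⊕ 6)) gives 4.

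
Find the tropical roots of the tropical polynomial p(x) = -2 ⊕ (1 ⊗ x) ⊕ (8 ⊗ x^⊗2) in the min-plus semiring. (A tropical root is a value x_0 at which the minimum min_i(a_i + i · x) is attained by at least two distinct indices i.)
Roots: {-7, -3}

Each tropical root is a break point of the lower envelope of the lines y = a_i + i · x (there are 3 lines, with slopes 0, 1, ..., 2). Only the lines that attain the minimum somewhere contribute to roots; other lines are dominated. Here the surviving (envelope) indices are i = 2, i = 1, i = 0.
Intersections between consecutive envelope lines give the roots: for adjacent envelope indices i < j the intersection is x = (a_i − a_j) / (j − i). Reading off the sorted break points: {-7, -3}.
Verification: at each break x_0, at least two indices attain the minimum of min_i(a_i + i · x_0).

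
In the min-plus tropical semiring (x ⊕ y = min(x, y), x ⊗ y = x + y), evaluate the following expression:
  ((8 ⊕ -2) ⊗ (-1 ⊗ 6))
((8 ⊕ -2) ⊗ (-1 ⊗ 6)) = 3

Expand innermost to outermost. Recall ⊕ takes the minimum of its arguments and ⊗ takes their sum. Working out the expression ((8 ⊕ -2) ⊗ (-1 ⊗ 6)) gives 3.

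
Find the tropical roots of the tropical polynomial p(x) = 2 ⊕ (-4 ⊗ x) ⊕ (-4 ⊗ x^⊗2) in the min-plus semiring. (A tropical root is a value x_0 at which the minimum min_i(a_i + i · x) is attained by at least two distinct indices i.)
Roots: {0, 6}

Each tropical root is a break point of the lower envelope of the lines y = a_i + i · x (there are 3 lines, with slopes 0, 1, ..., 2). Only the lines that attain the minimum somewhere contribute to roots; other lines are dominated. Here the surviving (envelope) indices are i = 2, i = 1, i = 0.
Intersections between consecutive envelope lines give the roots: for adjacent envelope indices i < j the intersection is x = (a_i − a_j) / (j − i). Reading off the sorted break points: {0, 6}.
Verification: at each break x_0, at least two indices attain the minimum of min_i(a_i + i · x_0).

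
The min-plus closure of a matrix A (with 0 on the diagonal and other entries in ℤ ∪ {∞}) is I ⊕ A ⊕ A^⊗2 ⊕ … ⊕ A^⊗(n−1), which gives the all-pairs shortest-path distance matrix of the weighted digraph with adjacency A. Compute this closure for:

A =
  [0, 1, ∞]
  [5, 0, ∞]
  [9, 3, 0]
Closure =
  [0, 1, ∞]
  [5, 0, ∞]
  [8, 3, 0]

This is the Floyd-Warshall all-pairs shortest-path computation. For each intermediate vertex k = 0, 1, …, 2, update dist[i][j] ← min(dist[i][j], dist[i][k] + dist[k][j]). The final matrix gives, for each (i, j), the minimum total weight of any directed path from i to j (possibly empty when i = j).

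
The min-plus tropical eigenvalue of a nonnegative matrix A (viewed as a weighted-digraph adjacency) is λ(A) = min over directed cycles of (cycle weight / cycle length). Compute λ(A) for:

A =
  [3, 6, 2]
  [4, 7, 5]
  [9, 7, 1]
λ(A) = 1

Enumerate directed cycles and compute their means (weight / length). Sample:
  cycle 0 → 0: weight = 3, length = 1, mean = 3/1 ≈ 3.000
  cycle 1 → 1: weight = 7, length = 1, mean = 7/1 ≈ 7.000
  cycle 2 → 2: weight = 1, length = 1, mean = 1/1 ≈ 1.000
  cycle 0 → 1 → 0: weight = 10, length = 2, mean = 10/2 ≈ 5.000
  cycle 0 → 2 → 0: weight = 11, length = 2, mean = 11/2 ≈ 5.500
  cycle 1 → 0 → 1: weight = 10, length = 2, mean = 10/2 ≈ 5.000
Minimum mean = 1.000, attained e.g. along the cycle 2 → 2 with weight 1 and length 1. So λ(A) = 1/1 = 1.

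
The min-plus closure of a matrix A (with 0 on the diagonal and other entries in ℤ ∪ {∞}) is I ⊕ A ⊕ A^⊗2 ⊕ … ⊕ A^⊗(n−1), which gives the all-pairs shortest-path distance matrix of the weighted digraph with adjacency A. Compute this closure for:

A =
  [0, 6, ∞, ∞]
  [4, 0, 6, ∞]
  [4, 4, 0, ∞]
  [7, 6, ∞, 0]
Closure =
  [0, 6, 12, ∞]
  [4, 0, 6, ∞]
  [4, 4, 0, ∞]
  [7, 6, 12, 0]

This is the Floyd-Warshall all-pairs shortest-path computation. For each intermediate vertex k = 0, 1, …, 3, update dist[i][j] ← min(dist[i][j], dist[i][k] + dist[k][j]). The final matrix gives, for each (i, j), the minimum total weight of any directed path from i to j (possibly empty when i = j).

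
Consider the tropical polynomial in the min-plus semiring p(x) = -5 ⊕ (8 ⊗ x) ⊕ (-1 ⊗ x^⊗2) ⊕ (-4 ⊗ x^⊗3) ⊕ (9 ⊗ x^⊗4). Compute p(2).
p(2) = -5

A tropical monomial a ⊗ x^⊗i evaluates to a + i · x. Evaluating each term at x = 2:
  Term 0 contributes -5 + 0 · 2 = -5
  Term 1 contributes 8 + 1 · 2 = 10
  Term 2 contributes -1 + 2 · 2 = 3
  Term 3 contributes -4 + 3 · 2 = 2
  Term 4 contributes 9 + 4 · 2 = 17
p(2) = ⊕ of these = min[-5, 10, 3, 2, 17] = -5.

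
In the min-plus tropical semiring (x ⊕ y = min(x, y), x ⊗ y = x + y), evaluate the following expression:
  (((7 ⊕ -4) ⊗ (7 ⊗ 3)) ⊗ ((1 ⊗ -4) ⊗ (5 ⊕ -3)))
(((7 ⊕ -4) ⊗ (7 ⊗ 3)) ⊗ ((1 ⊗ -4) ⊗ (5 ⊕ -3))) = 0

Expand innermost to outermost. Recall ⊕ takes the minimum of its arguments and ⊗ takes their sum. Working out the expression (((7 ⊕ -4) ⊗ (7 ⊗ 3)) ⊗ ((1 ⊗ -4) ⊗ (5 ⊕ -3))) gives 0.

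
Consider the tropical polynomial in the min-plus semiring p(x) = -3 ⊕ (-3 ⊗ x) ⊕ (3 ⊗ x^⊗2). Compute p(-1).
p(-1) = -4

A tropical monomial a ⊗ x^⊗i evaluates to a + i · x. Evaluating each term at x = -1:
  Term 0 contributes -3 + 0 · -1 = -3
  Term 1 contributes -3 + 1 · -1 = -4
  Term 2 contributes 3 + 2 · -1 = 1
p(-1) = ⊕ of these = min[-3, -4, 1] = -4.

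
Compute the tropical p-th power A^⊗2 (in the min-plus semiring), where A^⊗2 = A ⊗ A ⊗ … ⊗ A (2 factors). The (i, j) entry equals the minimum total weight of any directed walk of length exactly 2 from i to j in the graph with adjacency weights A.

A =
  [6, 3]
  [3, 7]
A^⊗2 =
  [6, 9]
  [9, 6]

Each entry (A^⊗2)_ij equals the minimum over all length-2 walks i = v_0 → v_1 → … → v_2 = j of Σ_t A[v_t][v_{t+1}]. For example, for (i, j) = (0, 1) we minimise over 2 possible intermediate vertex sequences; the minimum is 9, attained along the walk 0 → 0 → 1.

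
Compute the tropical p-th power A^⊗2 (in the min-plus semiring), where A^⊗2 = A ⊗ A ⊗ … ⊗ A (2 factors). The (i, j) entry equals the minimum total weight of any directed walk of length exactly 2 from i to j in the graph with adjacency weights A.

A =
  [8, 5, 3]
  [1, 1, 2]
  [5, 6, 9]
A^⊗2 =
  [6, 6, 7]
  [2, 2, 3]
  [7, 7, 8]

Each entry (A^⊗2)_ij equals the minimum over all length-2 walks i = v_0 → v_1 → … → v_2 = j of Σ_t A[v_t][v_{t+1}]. For example, for (i, j) = (0, 2) we minimise over 3 possible intermediate vertex sequences; the minimum is 7, attained along the walk 0 → 1 → 2.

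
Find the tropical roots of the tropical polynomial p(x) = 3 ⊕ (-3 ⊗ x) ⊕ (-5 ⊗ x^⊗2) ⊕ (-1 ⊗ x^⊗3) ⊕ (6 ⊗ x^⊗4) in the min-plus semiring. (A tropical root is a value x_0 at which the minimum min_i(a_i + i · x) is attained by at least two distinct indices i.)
Roots: {-7, -4, 2, 6}

Each tropical root is a break point of the lower envelope of the lines y = a_i + i · x (there are 5 lines, with slopes 0, 1, ..., 4). Only the lines that attain the minimum somewhere contribute to roots; other lines are dominated. Here the surviving (envelope) indices are i = 4, i = 3, i = 2, i = 1, i = 0.
Intersections between consecutive envelope lines give the roots: for adjacent envelope indices i < j the intersection is x = (a_i − a_j) / (j − i). Reading off the sorted break points: {-7, -4, 2, 6}.
Verification: at each break x_0, at least two indices attain the minimum of min_i(a_i + i · x_0).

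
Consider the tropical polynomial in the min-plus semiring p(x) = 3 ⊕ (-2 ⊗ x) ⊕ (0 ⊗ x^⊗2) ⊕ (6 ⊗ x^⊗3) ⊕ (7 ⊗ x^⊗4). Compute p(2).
p(2) = 0

A tropical monomial a ⊗ x^⊗i evaluates to a + i · x. Evaluating each term at x = 2:
  Term 0 contributes 3 + 0 · 2 = 3
  Term 1 contributes -2 + 1 · 2 = 0
  Term 2 contributes 0 + 2 · 2 = 4
  Term 3 contributes 6 + 3 · 2 = 12
  Term 4 contributes 7 + 4 · 2 = 15
p(2) = ⊕ of these = min[3, 0, 4, 12, 15] = 0.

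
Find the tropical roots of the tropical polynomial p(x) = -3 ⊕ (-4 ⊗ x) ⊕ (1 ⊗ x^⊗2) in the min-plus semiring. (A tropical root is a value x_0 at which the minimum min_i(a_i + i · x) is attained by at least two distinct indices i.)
Roots: {-5, 1}

Each tropical root is a break point of the lower envelope of the lines y = a_i + i · x (there are 3 lines, with slopes 0, 1, ..., 2). Only the lines that attain the minimum somewhere contribute to roots; other lines are dominated. Here the surviving (envelope) indices are i = 2, i = 1, i = 0.
Intersections between consecutive envelope lines give the roots: for adjacent envelope indices i < j the intersection is x = (a_i − a_j) / (j − i). Reading off the sorted break points: {-5, 1}.
Verification: at each break x_0, at least two indices attain the minimum of min_i(a_i + i · x_0).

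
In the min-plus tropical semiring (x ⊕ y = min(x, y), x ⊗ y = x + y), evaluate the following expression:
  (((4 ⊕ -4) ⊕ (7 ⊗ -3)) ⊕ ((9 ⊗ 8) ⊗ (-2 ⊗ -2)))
(((4 ⊕ -4) ⊕ (7 ⊗ -3)) ⊕ ((9 ⊗ 8) ⊗ (-2 ⊗ -2))) = -4

Expand innermost to outermost. Recall ⊕ takes the minimum of its arguments and ⊗ takes their sum. Working out the expression (((4 ⊕ -4) ⊕ (7 ⊗ -3)) ⊕ ((9 ⊗ 8) ⊗ (-2 ⊗ -2))) gives -4.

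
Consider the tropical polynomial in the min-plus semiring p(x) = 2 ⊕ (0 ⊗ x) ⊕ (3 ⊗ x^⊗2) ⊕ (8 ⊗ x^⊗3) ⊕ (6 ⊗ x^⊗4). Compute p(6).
p(6) = 2

A tropical monomial a ⊗ x^⊗i evaluates to a + i · x. Evaluating each term at x = 6:
  Term 0 contributes 2 + 0 · 6 = 2
  Term 1 contributes 0 + 1 · 6 = 6
  Term 2 contributes 3 + 2 · 6 = 15
  Term 3 contributes 8 + 3 · 6 = 26
  Term 4 contributes 6 + 4 · 6 = 30
p(6) = ⊕ of these = min[2, 6, 15, 26, 30] = 2.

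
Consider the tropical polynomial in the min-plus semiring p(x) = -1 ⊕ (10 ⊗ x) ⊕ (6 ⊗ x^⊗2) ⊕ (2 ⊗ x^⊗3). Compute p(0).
p(0) = -1

A tropical monomial a ⊗ x^⊗i evaluates to a + i · x. Evaluating each term at x = 0:
  Term 0 contributes -1 + 0 · 0 = -1
  Term 1 contributes 10 + 1 · 0 = 10
  Term 2 contributes 6 + 2 · 0 = 6
  Term 3 contributes 2 + 3 · 0 = 2
p(0) = ⊕ of these = min[-1, 10, 6, 2] = -1.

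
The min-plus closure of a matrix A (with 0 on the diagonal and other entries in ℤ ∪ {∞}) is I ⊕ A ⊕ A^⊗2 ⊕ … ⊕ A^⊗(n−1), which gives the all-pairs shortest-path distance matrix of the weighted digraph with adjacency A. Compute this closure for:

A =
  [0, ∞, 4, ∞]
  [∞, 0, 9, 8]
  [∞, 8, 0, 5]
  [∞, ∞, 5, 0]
Closure =
  [0, 12, 4, 9]
  [∞, 0, 9, 8]
  [∞, 8, 0, 5]
  [∞, 13, 5, 0]

This is the Floyd-Warshall all-pairs shortest-path computation. For each intermediate vertex k = 0, 1, …, 3, update dist[i][j] ← min(dist[i][j], dist[i][k] + dist[k][j]). The final matrix gives, for each (i, j), the minimum total weight of any directed path from i to j (possibly empty when i = j).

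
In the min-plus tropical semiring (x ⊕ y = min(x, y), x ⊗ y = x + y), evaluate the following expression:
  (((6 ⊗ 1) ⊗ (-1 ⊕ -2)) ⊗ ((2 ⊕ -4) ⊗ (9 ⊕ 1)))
(((6 ⊗ 1) ⊗ (-1 ⊕ -2)) ⊗ ((2 ⊕ -4) ⊗ (9 ⊕ 1))) = 2

Expand innermost to outermost. Recall ⊕ takes the minimum of its arguments and ⊗ takes their sum. Working out the expression (((6 ⊗ 1) ⊗ (-1 ⊕ -2)) ⊗ ((2 ⊕ -4) ⊗ (9 ⊕ 1))) gives 2.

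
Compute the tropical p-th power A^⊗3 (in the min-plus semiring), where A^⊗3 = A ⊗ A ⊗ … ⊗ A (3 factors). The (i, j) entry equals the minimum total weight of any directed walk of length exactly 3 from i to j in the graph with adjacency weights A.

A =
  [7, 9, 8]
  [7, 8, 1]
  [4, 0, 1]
A^⊗3 =
  [13, 9, 9]
  [6, 2, 2]
  [5, 1, 2]

Each entry (A^⊗3)_ij equals the minimum over all length-3 walks i = v_0 → v_1 → … → v_3 = j of Σ_t A[v_t][v_{t+1}]. For example, for (i, j) = (0, 2) we minimise over 9 possible intermediate vertex sequences; the minimum is 9, attained along the walk 0 → 2 → 1 → 2.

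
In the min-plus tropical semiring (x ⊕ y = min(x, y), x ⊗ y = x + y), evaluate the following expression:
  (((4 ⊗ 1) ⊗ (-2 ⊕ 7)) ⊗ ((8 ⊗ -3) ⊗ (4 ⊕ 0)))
(((4 ⊗ 1) ⊗ (-2 ⊕ 7)) ⊗ ((8 ⊗ -3) ⊗ (4 ⊕ 0))) = 8

Expand innermost to outermost. Recall ⊕ takes the minimum of its arguments and ⊗ takes their sum. Working out the expression (((4 ⊗ 1) ⊗ (-2 ⊕ 7)) ⊗ ((8 ⊗ -3) ⊗ (4 ⊕ 0))) gives 8.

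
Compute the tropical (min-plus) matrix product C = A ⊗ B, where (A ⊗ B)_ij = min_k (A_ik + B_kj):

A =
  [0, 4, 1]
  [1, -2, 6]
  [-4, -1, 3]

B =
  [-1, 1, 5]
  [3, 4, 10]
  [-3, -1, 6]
A ⊗ B =
  [-2, 0, 5]
  [0, 2, 6]
  [-5, -3, 1]

Apply the min-plus product entry-by-entry:
  C[0][0] = min over k of (A[0][0] + B[0][0] = 0 + -1 = -1, A[0][1] + B[1][0] = 4 + 3 = 7, A[0][2] + B[2][0] = 1 + -3 = -2) = -2 (attained at k = 2)
  C[0][1] = min over k of (A[0][0] + B[0][1] = 0 + 1 = 1, A[0][1] + B[1][1] = 4 + 4 = 8, A[0][2] + B[2][1] = 1 + -1 = 0) = 0 (attained at k = 2)
  C[0][2] = min over k of (A[0][0] + B[0][2] = 0 + 5 = 5, A[0][1] + B[1][2] = 4 + 10 = 14, A[0][2] + B[2][2] = 1 + 6 = 7) = 5 (attained at k = 0)
  C[1][0] = min over k of (A[1][0] + B[0][0] = 1 + -1 = 0, A[1][1] + B[1][0] = -2 + 3 = 1, A[1][2] + B[2][0] = 6 + -3 = 3) = 0 (attained at k = 0)
  C[1][1] = min over k of (A[1][0] + B[0][1] = 1 + 1 = 2, A[1][1] + B[1][1] = -2 + 4 = 2, A[1][2] + B[2][1] = 6 + -1 = 5) = 2 (attained at k = 0)
  C[1][2] = min over k of (A[1][0] + B[0][2] = 1 + 5 = 6, A[1][1] + B[1][2] = -2 + 10 = 8, A[1][2] + B[2][2] = 6 + 6 = 12) = 6 (attained at k = 0)
  C[2][0] = min over k of (A[2][0] + B[0][0] = -4 + -1 = -5, A[2][1] + B[1][0] = -1 + 3 = 2, A[2][2] + B[2][0] = 3 + -3 = 0) = -5 (attained at k = 0)
  C[2][1] = min over k of (A[2][0] + B[0][1] = -4 + 1 = -3, A[2][1] + B[1][1] = -1 + 4 = 3, A[2][2] + B[2][1] = 3 + -1 = 2) = -3 (attained at k = 0)
  C[2][2] = min over k of (A[2][0] + B[0][2] = -4 + 5 = 1, A[2][1] + B[1][2] = -1 + 10 = 9, A[2][2] + B[2][2] = 3 + 6 = 9) = 1 (attained at k = 0)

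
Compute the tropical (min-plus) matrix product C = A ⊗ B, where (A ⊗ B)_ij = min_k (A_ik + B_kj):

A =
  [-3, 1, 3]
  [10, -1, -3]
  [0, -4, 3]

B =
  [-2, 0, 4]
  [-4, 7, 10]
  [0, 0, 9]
A ⊗ B =
  [-5, -3, 1]
  [-5, -3, 6]
  [-8, 0, 4]

Apply the min-plus product entry-by-entry:
  C[0][0] = min over k of (A[0][0] + B[0][0] = -3 + -2 = -5, A[0][1] + B[1][0] = 1 + -4 = -3, A[0][2] + B[2][0] = 3 + 0 = 3) = -5 (attained at k = 0)
  C[0][1] = min over k of (A[0][0] + B[0][1] = -3 + 0 = -3, A[0][1] + B[1][1] = 1 + 7 = 8, A[0][2] + B[2][1] = 3 + 0 = 3) = -3 (attained at k = 0)
  C[0][2] = min over k of (A[0][0] + B[0][2] = -3 + 4 = 1, A[0][1] + B[1][2] = 1 + 10 = 11, A[0][2] + B[2][2] = 3 + 9 = 12) = 1 (attained at k = 0)
  C[1][0] = min over k of (A[1][0] + B[0][0] = 10 + -2 = 8, A[1][1] + B[1][0] = -1 + -4 = -5, A[1][2] + B[2][0] = -3 + 0 = -3) = -5 (attained at k = 1)
  C[1][1] = min over k of (A[1][0] + B[0][1] = 10 + 0 = 10, A[1][1] + B[1][1] = -1 + 7 = 6, A[1][2] + B[2][1] = -3 + 0 = -3) = -3 (attained at k = 2)
  C[1][2] = min over k of (A[1][0] + B[0][2] = 10 + 4 = 14, A[1][1] + B[1][2] = -1 + 10 = 9, A[1][2] + B[2][2] = -3 + 9 = 6) = 6 (attained at k = 2)
  C[2][0] = min over k of (A[2][0] + B[0][0] = 0 + -2 = -2, A[2][1] + B[1][0] = -4 + -4 = -8, A[2][2] + B[2][0] = 3 + 0 = 3) = -8 (attained at k = 1)
  C[2][1] = min over k of (A[2][0] + B[0][1] = 0 + 0 = 0, A[2][1] + B[1][1] = -4 + 7 = 3, A[2][2] + B[2][1] = 3 + 0 = 3) = 0 (attained at k = 0)
  C[2][2] = min over k of (A[2][0] + B[0][2] = 0 + 4 = 4, A[2][1] + B[1][2] = -4 + 10 = 6, A[2][2] + B[2][2] = 3 + 9 = 12) = 4 (attained at k = 0)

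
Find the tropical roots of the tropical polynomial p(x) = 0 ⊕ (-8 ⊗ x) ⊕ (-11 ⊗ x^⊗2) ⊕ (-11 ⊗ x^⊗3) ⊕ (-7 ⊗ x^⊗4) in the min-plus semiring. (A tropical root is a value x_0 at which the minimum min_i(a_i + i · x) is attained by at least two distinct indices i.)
Roots: {-4, 0, 3, 8}

Each tropical root is a break point of the lower envelope of the lines y = a_i + i · x (there are 5 lines, with slopes 0, 1, ..., 4). Only the lines that attain the minimum somewhere contribute to roots; other lines are dominated. Here the surviving (envelope) indices are i = 4, i = 3, i = 2, i = 1, i = 0.
Intersections between consecutive envelope lines give the roots: for adjacent envelope indices i < j the intersection is x = (a_i − a_j) / (j − i). Reading off the sorted break points: {-4, 0, 3, 8}.
Verification: at each break x_0, at least two indices attain the minimum of min_i(a_i + i · x_0).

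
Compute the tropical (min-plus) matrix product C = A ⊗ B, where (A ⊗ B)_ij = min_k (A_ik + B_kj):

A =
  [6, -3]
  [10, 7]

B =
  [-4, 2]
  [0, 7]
A ⊗ B =
  [-3, 4]
  [6, 12]

Apply the min-plus product entry-by-entry:
  C[0][0] = min over k of (A[0][0] + B[0][0] = 6 + -4 = 2, A[0][1] + B[1][0] = -3 + 0 = -3) = -3 (attained at k = 1)
  C[0][1] = min over k of (A[0][0] + B[0][1] = 6 + 2 = 8, A[0][1] + B[1][1] = -3 + 7 = 4) = 4 (attained at k = 1)
  C[1][0] = min over k of (A[1][0] + B[0][0] = 10 + -4 = 6, A[1][1] + B[1][0] = 7 + 0 = 7) = 6 (attained at k = 0)
  C[1][1] = min over k of (A[1][0] + B[0][1] = 10 + 2 = 12, A[1][1] + B[1][1] = 7 + 7 = 14) = 12 (attained at k = 0)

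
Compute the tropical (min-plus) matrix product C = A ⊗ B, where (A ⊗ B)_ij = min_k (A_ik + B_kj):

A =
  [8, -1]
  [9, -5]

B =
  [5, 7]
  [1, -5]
A ⊗ B =
  [0, -6]
  [-4, -10]

Apply the min-plus product entry-by-entry:
  C[0][0] = min over k of (A[0][0] + B[0][0] = 8 + 5 = 13, A[0][1] + B[1][0] = -1 + 1 = 0) = 0 (attained at k = 1)
  C[0][1] = min over k of (A[0][0] + B[0][1] = 8 + 7 = 15, A[0][1] + B[1][1] = -1 + -5 = -6) = -6 (attained at k = 1)
  C[1][0] = min over k of (A[1][0] + B[0][0] = 9 + 5 = 14, A[1][1] + B[1][0] = -5 + 1 = -4) = -4 (attained at k = 1)
  C[1][1] = min over k of (A[1][0] + B[0][1] = 9 + 7 = 16, A[1][1] + B[1][1] = -5 + -5 = -10) = -10 (attained at k = 1)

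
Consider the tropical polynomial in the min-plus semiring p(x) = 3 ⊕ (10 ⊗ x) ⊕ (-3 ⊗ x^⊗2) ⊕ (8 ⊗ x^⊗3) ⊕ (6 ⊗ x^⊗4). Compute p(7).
p(7) = 3

A tropical monomial a ⊗ x^⊗i evaluates to a + i · x. Evaluating each term at x = 7:
  Term 0 contributes 3 + 0 · 7 = 3
  Term 1 contributes 10 + 1 · 7 = 17
  Term 2 contributes -3 + 2 · 7 = 11
  Term 3 contributes 8 + 3 · 7 = 29
  Term 4 contributes 6 + 4 · 7 = 34
p(7) = ⊕ of these = min[3, 17, 11, 29, 34] = 3.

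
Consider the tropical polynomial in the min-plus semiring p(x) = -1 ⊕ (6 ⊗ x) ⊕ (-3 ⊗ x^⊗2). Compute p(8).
p(8) = -1

A tropical monomial a ⊗ x^⊗i evaluates to a + i · x. Evaluating each term at x = 8:
  Term 0 contributes -1 + 0 · 8 = -1
  Term 1 contributes 6 + 1 · 8 = 14
  Term 2 contributes -3 + 2 · 8 = 13
p(8) = ⊕ of these = min[-1, 14, 13] = -1.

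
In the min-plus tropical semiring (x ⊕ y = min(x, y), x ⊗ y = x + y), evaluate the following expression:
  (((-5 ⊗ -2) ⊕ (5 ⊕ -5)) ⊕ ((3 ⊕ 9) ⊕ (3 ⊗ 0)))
(((-5 ⊗ -2) ⊕ (5 ⊕ -5)) ⊕ ((3 ⊕ 9) ⊕ (3 ⊗ 0))) = -7

Expand innermost to outermost. Recall ⊕ takes the minimum of its arguments and ⊗ takes their sum. Working out the expression (((-5 ⊗ -2) ⊕ (5 ⊕ -5)) ⊕ ((3 ⊕ 9) ⊕ (3 ⊗ 0))) gives -7.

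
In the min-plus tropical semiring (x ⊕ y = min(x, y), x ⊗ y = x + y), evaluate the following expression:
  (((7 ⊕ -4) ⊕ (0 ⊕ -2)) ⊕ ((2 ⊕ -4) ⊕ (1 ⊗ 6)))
(((7 ⊕ -4) ⊕ (0 ⊕ -2)) ⊕ ((2 ⊕ -4) ⊕ (1 ⊗ 6))) = -4

Expand innermost to outermost. Recall ⊕ takes the minimum of its arguments and ⊗ takes their sum. Working out the expression (((7 ⊕ -4) ⊕ (0 ⊕ -2)) ⊕ ((2 ⊕ -4) ⊕ (1 ⊗ 6))) gives -4.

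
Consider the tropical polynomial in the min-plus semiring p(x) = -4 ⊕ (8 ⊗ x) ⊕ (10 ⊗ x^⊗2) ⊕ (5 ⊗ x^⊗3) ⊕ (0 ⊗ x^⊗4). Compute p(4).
p(4) = -4

A tropical monomial a ⊗ x^⊗i evaluates to a + i · x. Evaluating each term at x = 4:
  Term 0 contributes -4 + 0 · 4 = -4
  Term 1 contributes 8 + 1 · 4 = 12
  Term 2 contributes 10 + 2 · 4 = 18
  Term 3 contributes 5 + 3 · 4 = 17
  Term 4 contributes 0 + 4 · 4 = 16
p(4) = ⊕ of these = min[-4, 12, 18, 17, 16] = -4.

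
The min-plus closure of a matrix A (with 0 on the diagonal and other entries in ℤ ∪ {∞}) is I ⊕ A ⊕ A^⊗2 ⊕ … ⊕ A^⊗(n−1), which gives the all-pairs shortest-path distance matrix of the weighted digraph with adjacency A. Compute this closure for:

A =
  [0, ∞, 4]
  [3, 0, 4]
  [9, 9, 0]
Closure =
  [0, 13, 4]
  [3, 0, 4]
  [9, 9, 0]

This is the Floyd-Warshall all-pairs shortest-path computation. For each intermediate vertex k = 0, 1, …, 2, update dist[i][j] ← min(dist[i][j], dist[i][k] + dist[k][j]). The final matrix gives, for each (i, j), the minimum total weight of any directed path from i to j (possibly empty when i = j).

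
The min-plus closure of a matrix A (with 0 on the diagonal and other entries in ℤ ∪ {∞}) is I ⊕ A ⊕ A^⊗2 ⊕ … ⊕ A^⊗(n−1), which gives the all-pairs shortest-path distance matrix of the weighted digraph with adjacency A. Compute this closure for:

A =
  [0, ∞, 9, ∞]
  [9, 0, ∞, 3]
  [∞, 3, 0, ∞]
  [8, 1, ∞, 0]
Closure =
  [0, 12, 9, 15]
  [9, 0, 18, 3]
  [12, 3, 0, 6]
  [8, 1, 17, 0]

This is the Floyd-Warshall all-pairs shortest-path computation. For each intermediate vertex k = 0, 1, …, 3, update dist[i][j] ← min(dist[i][j], dist[i][k] + dist[k][j]). The final matrix gives, for each (i, j), the minimum total weight of any directed path from i to j (possibly empty when i = j).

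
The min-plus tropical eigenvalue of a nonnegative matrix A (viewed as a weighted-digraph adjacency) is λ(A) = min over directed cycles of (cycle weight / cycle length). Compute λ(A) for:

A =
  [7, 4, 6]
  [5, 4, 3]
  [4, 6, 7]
λ(A) = 11/3

Enumerate directed cycles and compute their means (weight / length). Sample:
  cycle 0 → 0: weight = 7, length = 1, mean = 7/1 ≈ 7.000
  cycle 1 → 1: weight = 4, length = 1, mean = 4/1 ≈ 4.000
  cycle 2 → 2: weight = 7, length = 1, mean = 7/1 ≈ 7.000
  cycle 0 → 1 → 0: weight = 9, length = 2, mean = 9/2 ≈ 4.500
  cycle 0 → 2 → 0: weight = 10, length = 2, mean = 10/2 ≈ 5.000
  cycle 1 → 0 → 1: weight = 9, length = 2, mean = 9/2 ≈ 4.500
Minimum mean = 3.667, attained e.g. along the cycle 0 → 1 → 2 → 0 with weight 11 and length 3. So λ(A) = 11/3 = 11/3.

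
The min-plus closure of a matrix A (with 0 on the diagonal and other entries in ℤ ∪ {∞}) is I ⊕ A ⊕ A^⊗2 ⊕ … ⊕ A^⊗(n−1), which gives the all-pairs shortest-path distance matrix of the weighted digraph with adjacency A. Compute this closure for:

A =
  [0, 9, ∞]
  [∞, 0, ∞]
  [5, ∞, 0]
Closure =
  [0, 9, ∞]
  [∞, 0, ∞]
  [5, 14, 0]

This is the Floyd-Warshall all-pairs shortest-path computation. For each intermediate vertex k = 0, 1, …, 2, update dist[i][j] ← min(dist[i][j], dist[i][k] + dist[k][j]). The final matrix gives, for each (i, j), the minimum total weight of any directed path from i to j (possibly empty when i = j).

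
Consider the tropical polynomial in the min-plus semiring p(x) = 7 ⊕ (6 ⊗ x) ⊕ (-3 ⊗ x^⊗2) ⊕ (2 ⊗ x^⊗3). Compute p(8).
p(8) = 7

A tropical monomial a ⊗ x^⊗i evaluates to a + i · x. Evaluating each term at x = 8:
  Term 0 contributes 7 + 0 · 8 = 7
  Term 1 contributes 6 + 1 · 8 = 14
  Term 2 contributes -3 + 2 · 8 = 13
  Term 3 contributes 2 + 3 · 8 = 26
p(8) = ⊕ of these = min[7, 14, 13, 26] = 7.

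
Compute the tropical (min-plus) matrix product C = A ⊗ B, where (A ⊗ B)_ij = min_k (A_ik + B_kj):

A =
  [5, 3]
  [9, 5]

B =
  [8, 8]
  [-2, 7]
A ⊗ B =
  [1, 10]
  [3, 12]

Apply the min-plus product entry-by-entry:
  C[0][0] = min over k of (A[0][0] + B[0][0] = 5 + 8 = 13, A[0][1] + B[1][0] = 3 + -2 = 1) = 1 (attained at k = 1)
  C[0][1] = min over k of (A[0][0] + B[0][1] = 5 + 8 = 13, A[0][1] + B[1][1] = 3 + 7 = 10) = 10 (attained at k = 1)
  C[1][0] = min over k of (A[1][0] + B[0][0] = 9 + 8 = 17, A[1][1] + B[1][0] = 5 + -2 = 3) = 3 (attained at k = 1)
  C[1][1] = min over k of (A[1][0] + B[0][1] = 9 + 8 = 17, A[1][1] + B[1][1] = 5 + 7 = 12) = 12 (attained at k = 1)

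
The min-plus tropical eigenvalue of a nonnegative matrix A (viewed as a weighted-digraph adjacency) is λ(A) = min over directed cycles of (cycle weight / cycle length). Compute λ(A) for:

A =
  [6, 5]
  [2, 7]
λ(A) = 7/2

Enumerate directed cycles and compute their means (weight / length). Sample:
  cycle 0 → 0: weight = 6, length = 1, mean = 6/1 ≈ 6.000
  cycle 1 → 1: weight = 7, length = 1, mean = 7/1 ≈ 7.000
  cycle 0 → 1 → 0: weight = 7, length = 2, mean = 7/2 ≈ 3.500
  cycle 1 → 0 → 1: weight = 7, length = 2, mean = 7/2 ≈ 3.500
Minimum mean = 3.500, attained e.g. along the cycle 0 → 1 → 0 with weight 7 and length 2. So λ(A) = 7/2 = 7/2.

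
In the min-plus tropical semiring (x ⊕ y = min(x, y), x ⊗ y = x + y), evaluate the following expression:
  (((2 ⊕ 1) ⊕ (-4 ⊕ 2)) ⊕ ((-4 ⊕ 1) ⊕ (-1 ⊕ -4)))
(((2 ⊕ 1) ⊕ (-4 ⊕ 2)) ⊕ ((-4 ⊕ 1) ⊕ (-1 ⊕ -4))) = -4

Expand innermost to outermost. Recall ⊕ takes the minimum of its arguments and ⊗ takes their sum. Working out the expression (((2 ⊕ 1) ⊕ (-4 ⊕ 2)) ⊕ ((-4 ⊕ 1) ⊕ (-1 ⊕ -4))) gives -4.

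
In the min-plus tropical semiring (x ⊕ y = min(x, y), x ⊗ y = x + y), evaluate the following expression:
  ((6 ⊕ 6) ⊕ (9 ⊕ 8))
((6 ⊕ 6) ⊕ (9 ⊕ 8)) = 6

Expand innermost to outermost. Recall ⊕ takes the minimum of its arguments and ⊗ takes their sum. Working out the expression ((6 ⊕ 6) ⊕ (9 ⊕ 8)) gives 6.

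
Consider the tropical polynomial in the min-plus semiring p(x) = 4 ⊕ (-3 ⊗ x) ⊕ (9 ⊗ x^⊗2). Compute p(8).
p(8) = 4

A tropical monomial a ⊗ x^⊗i evaluates to a + i · x. Evaluating each term at x = 8:
  Term 0 contributes 4 + 0 · 8 = 4
  Term 1 contributes -3 + 1 · 8 = 5
  Term 2 contributes 9 + 2 · 8 = 25
p(8) = ⊕ of these = min[4, 5, 25] = 4.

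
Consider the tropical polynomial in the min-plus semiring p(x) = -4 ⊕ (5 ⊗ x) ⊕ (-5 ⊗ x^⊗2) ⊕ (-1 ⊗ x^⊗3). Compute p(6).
p(6) = -4

A tropical monomial a ⊗ x^⊗i evaluates to a + i · x. Evaluating each term at x = 6:
  Term 0 contributes -4 + 0 · 6 = -4
  Term 1 contributes 5 + 1 · 6 = 11
  Term 2 contributes -5 + 2 · 6 = 7
  Term 3 contributes -1 + 3 · 6 = 17
p(6) = ⊕ of these = min[-4, 11, 7, 17] = -4.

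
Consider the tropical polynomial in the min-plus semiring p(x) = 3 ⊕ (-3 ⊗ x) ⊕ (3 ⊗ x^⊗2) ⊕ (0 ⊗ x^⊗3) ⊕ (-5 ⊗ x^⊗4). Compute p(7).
p(7) = 3

A tropical monomial a ⊗ x^⊗i evaluates to a + i · x. Evaluating each term at x = 7:
  Term 0 contributes 3 + 0 · 7 = 3
  Term 1 contributes -3 + 1 · 7 = 4
  Term 2 contributes 3 + 2 · 7 = 17
  Term 3 contributes 0 + 3 · 7 = 21
  Term 4 contributes -5 + 4 · 7 = 23
p(7) = ⊕ of these = min[3, 4, 17, 21, 23] = 3.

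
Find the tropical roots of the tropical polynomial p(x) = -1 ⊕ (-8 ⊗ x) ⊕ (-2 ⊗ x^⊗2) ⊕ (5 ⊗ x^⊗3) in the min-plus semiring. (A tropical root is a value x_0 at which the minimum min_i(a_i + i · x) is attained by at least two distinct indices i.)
Roots: {-7, -6, 7}

Each tropical root is a break point of the lower envelope of the lines y = a_i + i · x (there are 4 lines, with slopes 0, 1, ..., 3). Only the lines that attain the minimum somewhere contribute to roots; other lines are dominated. Here the surviving (envelope) indices are i = 3, i = 2, i = 1, i = 0.
Intersections between consecutive envelope lines give the roots: for adjacent envelope indices i < j the intersection is x = (a_i − a_j) / (j − i). Reading off the sorted break points: {-7, -6, 7}.
Verification: at each break x_0, at least two indices attain the minimum of min_i(a_i + i · x_0).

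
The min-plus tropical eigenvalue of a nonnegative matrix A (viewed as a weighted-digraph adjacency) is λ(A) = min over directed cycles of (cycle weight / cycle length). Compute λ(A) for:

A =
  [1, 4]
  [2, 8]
λ(A) = 1

Enumerate directed cycles and compute their means (weight / length). Sample:
  cycle 0 → 0: weight = 1, length = 1, mean = 1/1 ≈ 1.000
  cycle 1 → 1: weight = 8, length = 1, mean = 8/1 ≈ 8.000
  cycle 0 → 1 → 0: weight = 6, length = 2, mean = 6/2 ≈ 3.000
  cycle 1 → 0 → 1: weight = 6, length = 2, mean = 6/2 ≈ 3.000
Minimum mean = 1.000, attained e.g. along the cycle 0 → 0 with weight 1 and length 1. So λ(A) = 1/1 = 1.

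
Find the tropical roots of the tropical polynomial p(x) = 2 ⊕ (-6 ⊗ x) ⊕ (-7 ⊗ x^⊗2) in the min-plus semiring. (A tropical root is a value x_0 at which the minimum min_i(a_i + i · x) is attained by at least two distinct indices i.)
Roots: {1, 8}

Each tropical root is a break point of the lower envelope of the lines y = a_i + i · x (there are 3 lines, with slopes 0, 1, ..., 2). Only the lines that attain the minimum somewhere contribute to roots; other lines are dominated. Here the surviving (envelope) indices are i = 2, i = 1, i = 0.
Intersections between consecutive envelope lines give the roots: for adjacent envelope indices i < j the intersection is x = (a_i − a_j) / (j − i). Reading off the sorted break points: {1, 8}.
Verification: at each break x_0, at least two indices attain the minimum of min_i(a_i + i · x_0).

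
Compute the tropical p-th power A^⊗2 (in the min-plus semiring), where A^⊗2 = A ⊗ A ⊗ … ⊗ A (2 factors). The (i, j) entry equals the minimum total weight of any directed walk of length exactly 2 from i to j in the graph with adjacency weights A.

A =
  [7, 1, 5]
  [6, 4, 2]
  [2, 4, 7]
A^⊗2 =
  [7, 5, 3]
  [4, 6, 6]
  [9, 3, 6]

Each entry (A^⊗2)_ij equals the minimum over all length-2 walks i = v_0 → v_1 → … → v_2 = j of Σ_t A[v_t][v_{t+1}]. For example, for (i, j) = (0, 2) we minimise over 3 possible intermediate vertex sequences; the minimum is 3, attained along the walk 0 → 1 → 2.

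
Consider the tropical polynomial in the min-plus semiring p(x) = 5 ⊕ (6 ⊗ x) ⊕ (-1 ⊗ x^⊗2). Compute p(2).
p(2) = 3

A tropical monomial a ⊗ x^⊗i evaluates to a + i · x. Evaluating each term at x = 2:
  Term 0 contributes 5 + 0 · 2 = 5
  Term 1 contributes 6 + 1 · 2 = 8
  Term 2 contributes -1 + 2 · 2 = 3
p(2) = ⊕ of these = min[5, 8, 3] = 3.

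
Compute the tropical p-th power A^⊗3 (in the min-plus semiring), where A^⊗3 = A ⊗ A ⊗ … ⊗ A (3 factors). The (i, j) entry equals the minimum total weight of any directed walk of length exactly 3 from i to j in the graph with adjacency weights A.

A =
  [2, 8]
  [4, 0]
A^⊗3 =
  [6, 8]
  [4, 0]

Each entry (A^⊗3)_ij equals the minimum over all length-3 walks i = v_0 → v_1 → … → v_3 = j of Σ_t A[v_t][v_{t+1}]. For example, for (i, j) = (0, 1) we minimise over 4 possible intermediate vertex sequences; the minimum is 8, attained along the walk 0 → 1 → 1 → 1.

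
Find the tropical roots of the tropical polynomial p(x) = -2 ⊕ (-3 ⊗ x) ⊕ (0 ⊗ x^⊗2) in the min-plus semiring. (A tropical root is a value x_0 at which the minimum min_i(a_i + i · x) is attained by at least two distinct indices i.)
Roots: {-3, 1}

Each tropical root is a break point of the lower envelope of the lines y = a_i + i · x (there are 3 lines, with slopes 0, 1, ..., 2). Only the lines that attain the minimum somewhere contribute to roots; other lines are dominated. Here the surviving (envelope) indices are i = 2, i = 1, i = 0.
Intersections between consecutive envelope lines give the roots: for adjacent envelope indices i < j the intersection is x = (a_i − a_j) / (j − i). Reading off the sorted break points: {-3, 1}.
Verification: at each break x_0, at least two indices attain the minimum of min_i(a_i + i · x_0).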